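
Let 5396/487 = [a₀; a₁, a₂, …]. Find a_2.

2

5396 = 11·487 + 39   →  a_0 = 11
487 = 12·39 + 19   →  a_1 = 12
39 = 2·19 + 1   →  a_2 = 2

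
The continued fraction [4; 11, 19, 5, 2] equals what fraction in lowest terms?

9539/2332

Using pₖ = aₖpₖ₋₁ + pₖ₋₂ and qₖ = aₖqₖ₋₁ + qₖ₋₂:
  k=0: a=4, p=4, q=1
  k=1: a=11, p=45, q=11
  k=2: a=19, p=859, q=210
  k=3: a=5, p=4340, q=1061
  k=4: a=2, p=9539, q=2332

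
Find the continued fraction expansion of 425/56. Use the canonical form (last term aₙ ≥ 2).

425 = 7·56 + 33
56 = 1·33 + 23
33 = 1·23 + 10
23 = 2·10 + 3
10 = 3·3 + 1
3 = 3·1 + 0  (stop)
So 425/56 = [7; 1, 1, 2, 3, 3].

[7; 1, 1, 2, 3, 3]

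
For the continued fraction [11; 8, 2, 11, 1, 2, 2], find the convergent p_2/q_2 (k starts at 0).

189/17

Using pₖ = aₖpₖ₋₁ + pₖ₋₂, qₖ = aₖqₖ₋₁ + qₖ₋₂ (with p₋₁=1, p₋₂=0, q₋₁=0, q₋₂=1):
  k=0: a=11, p=11, q=1
  k=1: a=8, p=89, q=8
  k=2: a=2, p=189, q=17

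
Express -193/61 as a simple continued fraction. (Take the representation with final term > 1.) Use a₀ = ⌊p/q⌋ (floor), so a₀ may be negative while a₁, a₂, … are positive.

[-4; 1, 5, 10]

-193 = -4×61 + 51
61 = 1×51 + 10
51 = 5×10 + 1
10 = 10×1 + 0  (stop)
So -193/61 = [-4; 1, 5, 10].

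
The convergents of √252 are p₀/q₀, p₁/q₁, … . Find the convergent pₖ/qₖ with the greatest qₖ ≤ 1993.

√252 = [15; 1, 6, 1, 30, …] (period length 4).
Convergents:
  p_0/q_0 = 15/1
  p_1/q_1 = 16/1
  p_2/q_2 = 111/7
  p_3/q_3 = 127/8
  p_4/q_4 = 3921/247
  p_5/q_5 = 4048/255
  p_6/q_6 = 28209/1777
  p_7/q_7 = 32257/2032
q_6 = 1777 ≤ 1993 < 2032 = q_7, so the answer is 28209/1777.

28209/1777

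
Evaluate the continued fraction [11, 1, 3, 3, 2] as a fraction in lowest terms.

353/30

Using pₖ = aₖpₖ₋₁ + pₖ₋₂ and qₖ = aₖqₖ₋₁ + qₖ₋₂:
  k=0: a=11, p=11, q=1
  k=1: a=1, p=12, q=1
  k=2: a=3, p=47, q=4
  k=3: a=3, p=153, q=13
  k=4: a=2, p=353, q=30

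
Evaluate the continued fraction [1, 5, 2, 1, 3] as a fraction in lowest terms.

Using pₖ = aₖpₖ₋₁ + pₖ₋₂ and qₖ = aₖqₖ₋₁ + qₖ₋₂:
  k=0: a=1, p=1, q=1
  k=1: a=5, p=6, q=5
  k=2: a=2, p=13, q=11
  k=3: a=1, p=19, q=16
  k=4: a=3, p=70, q=59

70/59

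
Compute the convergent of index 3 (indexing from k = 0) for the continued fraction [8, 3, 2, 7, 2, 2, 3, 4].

431/52

Using pₖ = aₖpₖ₋₁ + pₖ₋₂, qₖ = aₖqₖ₋₁ + qₖ₋₂ (with p₋₁=1, p₋₂=0, q₋₁=0, q₋₂=1):
  k=0: a=8, p=8, q=1
  k=1: a=3, p=25, q=3
  k=2: a=2, p=58, q=7
  k=3: a=7, p=431, q=52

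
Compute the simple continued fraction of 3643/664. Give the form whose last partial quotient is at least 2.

[5; 2, 17, 1, 17]

3643 = 5·664 + 323
664 = 2·323 + 18
323 = 17·18 + 17
18 = 1·17 + 1
17 = 17·1 + 0  (stop)
So 3643/664 = [5; 2, 17, 1, 17].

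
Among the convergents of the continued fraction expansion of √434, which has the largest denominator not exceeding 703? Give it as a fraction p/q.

√434 = [20; 1, 4, 1, 40, …] (period length 4).
Convergents:
  p_0/q_0 = 20/1
  p_1/q_1 = 21/1
  p_2/q_2 = 104/5
  p_3/q_3 = 125/6
  p_4/q_4 = 5104/245
  p_5/q_5 = 5229/251
  p_6/q_6 = 26020/1249
q_5 = 251 ≤ 703 < 1249 = q_6, so the answer is 5229/251.

5229/251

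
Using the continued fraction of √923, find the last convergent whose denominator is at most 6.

√923 = [30; 2, 1, 1, 1, 2, 60, …] (period length 6).
Convergents:
  p_0/q_0 = 30/1
  p_1/q_1 = 61/2
  p_2/q_2 = 91/3
  p_3/q_3 = 152/5
  p_4/q_4 = 243/8
q_3 = 5 ≤ 6 < 8 = q_4, so the answer is 152/5.

152/5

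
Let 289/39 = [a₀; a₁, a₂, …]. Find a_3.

289 = 7·39 + 16   →  a_0 = 7
39 = 2·16 + 7   →  a_1 = 2
16 = 2·7 + 2   →  a_2 = 2
7 = 3·2 + 1   →  a_3 = 3

3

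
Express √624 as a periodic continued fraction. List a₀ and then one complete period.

[24; 1, 48]

a₀ = ⌊√624⌋ = 24.
With m₀=0, d₀=1 and mₖ₊₁ = dₖaₖ − mₖ, dₖ₊₁ = (n − mₖ₊₁²)/dₖ, aₖ₊₁ = ⌊(a₀+mₖ₊₁)/dₖ₊₁⌋:
  k=1: m=24, d=48, a=1
  k=2: m=24, d=1, a=48
d=1 and a=2a₀=48 at k=2, so the next step gives (m, d) = (24, 48) again — its k=1 value — and the period has length 2.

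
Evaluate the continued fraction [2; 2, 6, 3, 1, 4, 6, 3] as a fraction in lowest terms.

12426/5045

Fold from the inside: start with 3/1.
  6 + 1/3 = 19/3
  4 + 3/19 = 79/19
  1 + 19/79 = 98/79
  3 + 79/98 = 373/98
  6 + 98/373 = 2336/373
  2 + 373/2336 = 5045/2336
  2 + 2336/5045 = 12426/5045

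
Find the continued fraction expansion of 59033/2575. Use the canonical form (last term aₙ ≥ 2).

[22; 1, 12, 2, 2, 3, 11]

59033 = 22×2575 + 2383
2575 = 1×2383 + 192
2383 = 12×192 + 79
192 = 2×79 + 34
79 = 2×34 + 11
34 = 3×11 + 1
11 = 11×1 + 0  (stop)
So 59033/2575 = [22; 1, 12, 2, 2, 3, 11].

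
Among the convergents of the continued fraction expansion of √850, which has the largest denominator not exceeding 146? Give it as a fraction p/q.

√850 = [29; 6, 2, 6, 58, …] (period length 4).
Convergents:
  p_0/q_0 = 29/1
  p_1/q_1 = 175/6
  p_2/q_2 = 379/13
  p_3/q_3 = 2449/84
  p_4/q_4 = 142421/4885
q_3 = 84 ≤ 146 < 4885 = q_4, so the answer is 2449/84.

2449/84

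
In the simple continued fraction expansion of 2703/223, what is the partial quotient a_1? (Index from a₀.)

8

2703 = 12·223 + 27   →  a_0 = 12
223 = 8·27 + 7   →  a_1 = 8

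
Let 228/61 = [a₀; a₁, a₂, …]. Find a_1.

228 = 3·61 + 45   →  a_0 = 3
61 = 1·45 + 16   →  a_1 = 1

1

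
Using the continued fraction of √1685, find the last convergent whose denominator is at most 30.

√1685 = [41; 20, 1, 1, 20, 82, …] (period length 5).
Convergents:
  p_0/q_0 = 41/1
  p_1/q_1 = 821/20
  p_2/q_2 = 862/21
  p_3/q_3 = 1683/41
q_2 = 21 ≤ 30 < 41 = q_3, so the answer is 862/21.

862/21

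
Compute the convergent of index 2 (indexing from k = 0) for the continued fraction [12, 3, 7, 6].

271/22

Using pₖ = aₖpₖ₋₁ + pₖ₋₂, qₖ = aₖqₖ₋₁ + qₖ₋₂ (with p₋₁=1, p₋₂=0, q₋₁=0, q₋₂=1):
  k=0: a=12, p=12, q=1
  k=1: a=3, p=37, q=3
  k=2: a=7, p=271, q=22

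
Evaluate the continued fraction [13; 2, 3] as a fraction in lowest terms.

Fold from the inside: start with 3/1.
  2 + 1/3 = 7/3
  13 + 3/7 = 94/7

94/7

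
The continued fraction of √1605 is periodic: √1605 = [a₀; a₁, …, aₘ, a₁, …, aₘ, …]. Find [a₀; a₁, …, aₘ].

a₀ = ⌊√1605⌋ = 40.
With m₀=0, d₀=1 and mₖ₊₁ = dₖaₖ − mₖ, dₖ₊₁ = (n − mₖ₊₁²)/dₖ, aₖ₊₁ = ⌊(a₀+mₖ₊₁)/dₖ₊₁⌋:
  k=1: m=40, d=5, a=16
  k=2: m=40, d=1, a=80
d=1 and a=2a₀=80 at k=2, so the next step gives (m, d) = (40, 5) again — its k=1 value — and the period has length 2.

[40; 16, 80]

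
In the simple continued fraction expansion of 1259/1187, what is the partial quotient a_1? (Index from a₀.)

16

1259 = 1·1187 + 72   →  a_0 = 1
1187 = 16·72 + 35   →  a_1 = 16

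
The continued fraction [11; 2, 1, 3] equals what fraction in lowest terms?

Using pₖ = aₖpₖ₋₁ + pₖ₋₂ and qₖ = aₖqₖ₋₁ + qₖ₋₂:
  k=0: a=11, p=11, q=1
  k=1: a=2, p=23, q=2
  k=2: a=1, p=34, q=3
  k=3: a=3, p=125, q=11

125/11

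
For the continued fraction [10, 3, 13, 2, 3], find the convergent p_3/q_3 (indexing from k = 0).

Using pₖ = aₖpₖ₋₁ + pₖ₋₂, qₖ = aₖqₖ₋₁ + qₖ₋₂ (with p₋₁=1, p₋₂=0, q₋₁=0, q₋₂=1):
  k=0: a=10, p=10, q=1
  k=1: a=3, p=31, q=3
  k=2: a=13, p=413, q=40
  k=3: a=2, p=857, q=83

857/83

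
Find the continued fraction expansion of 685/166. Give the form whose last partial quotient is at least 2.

685 = 4·166 + 21
166 = 7·21 + 19
21 = 1·19 + 2
19 = 9·2 + 1
2 = 2·1 + 0  (stop)
So 685/166 = [4; 7, 1, 9, 2].

[4; 7, 1, 9, 2]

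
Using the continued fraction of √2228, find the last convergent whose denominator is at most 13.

236/5

√2228 = [47; 4, 1, 22, 1, 4, 94, …] (period length 6).
Convergents:
  p_0/q_0 = 47/1
  p_1/q_1 = 189/4
  p_2/q_2 = 236/5
  p_3/q_3 = 5381/114
q_2 = 5 ≤ 13 < 114 = q_3, so the answer is 236/5.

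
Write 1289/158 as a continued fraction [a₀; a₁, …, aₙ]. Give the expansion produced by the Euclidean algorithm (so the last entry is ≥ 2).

[8; 6, 3, 8]

1289 = 8*158 + 25
158 = 6*25 + 8
25 = 3*8 + 1
8 = 8*1 + 0  (stop)
So 1289/158 = [8; 6, 3, 8].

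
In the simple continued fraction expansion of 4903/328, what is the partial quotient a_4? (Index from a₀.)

4903 = 14·328 + 311   →  a_0 = 14
328 = 1·311 + 17   →  a_1 = 1
311 = 18·17 + 5   →  a_2 = 18
17 = 3·5 + 2   →  a_3 = 3
5 = 2·2 + 1   →  a_4 = 2

2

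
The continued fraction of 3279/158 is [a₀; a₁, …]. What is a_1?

1

3279 = 20·158 + 119   →  a_0 = 20
158 = 1·119 + 39   →  a_1 = 1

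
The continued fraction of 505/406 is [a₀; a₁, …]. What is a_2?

9

505 = 1·406 + 99   →  a_0 = 1
406 = 4·99 + 10   →  a_1 = 4
99 = 9·10 + 9   →  a_2 = 9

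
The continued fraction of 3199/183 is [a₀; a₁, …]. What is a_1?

3199 = 17·183 + 88   →  a_0 = 17
183 = 2·88 + 7   →  a_1 = 2

2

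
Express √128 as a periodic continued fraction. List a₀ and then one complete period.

a₀ = ⌊√128⌋ = 11.
With m₀=0, d₀=1 and mₖ₊₁ = dₖaₖ − mₖ, dₖ₊₁ = (n − mₖ₊₁²)/dₖ, aₖ₊₁ = ⌊(a₀+mₖ₊₁)/dₖ₊₁⌋:
  k=1: m=11, d=7, a=3
  k=2: m=10, d=4, a=5
  k=3: m=10, d=7, a=3
  k=4: m=11, d=1, a=22
d=1 and a=2a₀=22 at k=4, so the next step gives (m, d) = (11, 7) again — its k=1 value — and the period has length 4.

[11; 3, 5, 3, 22]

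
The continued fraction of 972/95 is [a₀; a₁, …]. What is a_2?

972 = 10·95 + 22   →  a_0 = 10
95 = 4·22 + 7   →  a_1 = 4
22 = 3·7 + 1   →  a_2 = 3

3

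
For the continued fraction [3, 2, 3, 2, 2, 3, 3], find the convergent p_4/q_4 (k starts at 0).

Using pₖ = aₖpₖ₋₁ + pₖ₋₂, qₖ = aₖqₖ₋₁ + qₖ₋₂ (with p₋₁=1, p₋₂=0, q₋₁=0, q₋₂=1):
  k=0: a=3, p=3, q=1
  k=1: a=2, p=7, q=2
  k=2: a=3, p=24, q=7
  k=3: a=2, p=55, q=16
  k=4: a=2, p=134, q=39

134/39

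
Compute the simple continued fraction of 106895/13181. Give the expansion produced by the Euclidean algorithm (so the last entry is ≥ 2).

[8; 9, 9, 6, 3, 8]

106895 = 8*13181 + 1447
13181 = 9*1447 + 158
1447 = 9*158 + 25
158 = 6*25 + 8
25 = 3*8 + 1
8 = 8*1 + 0  (stop)
So 106895/13181 = [8; 9, 9, 6, 3, 8].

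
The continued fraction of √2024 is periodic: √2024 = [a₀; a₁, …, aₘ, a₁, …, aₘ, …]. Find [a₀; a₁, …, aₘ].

a₀ = ⌊√2024⌋ = 44.
With m₀=0, d₀=1 and mₖ₊₁ = dₖaₖ − mₖ, dₖ₊₁ = (n − mₖ₊₁²)/dₖ, aₖ₊₁ = ⌊(a₀+mₖ₊₁)/dₖ₊₁⌋:
  k=1: m=44, d=88, a=1
  k=2: m=44, d=1, a=88
d=1 and a=2a₀=88 at k=2, so the next step gives (m, d) = (44, 88) again — its k=1 value — and the period has length 2.

[44; 1, 88]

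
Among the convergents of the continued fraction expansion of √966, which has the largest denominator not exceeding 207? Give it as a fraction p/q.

4631/149

√966 = [31; 12, 2, 2, 2, 12, 62, …] (period length 6).
Convergents:
  p_0/q_0 = 31/1
  p_1/q_1 = 373/12
  p_2/q_2 = 777/25
  p_3/q_3 = 1927/62
  p_4/q_4 = 4631/149
  p_5/q_5 = 57499/1850
q_4 = 149 ≤ 207 < 1850 = q_5, so the answer is 4631/149.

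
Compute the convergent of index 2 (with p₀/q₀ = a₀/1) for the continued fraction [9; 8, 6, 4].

Using pₖ = aₖpₖ₋₁ + pₖ₋₂, qₖ = aₖqₖ₋₁ + qₖ₋₂ (with p₋₁=1, p₋₂=0, q₋₁=0, q₋₂=1):
  k=0: a=9, p=9, q=1
  k=1: a=8, p=73, q=8
  k=2: a=6, p=447, q=49

447/49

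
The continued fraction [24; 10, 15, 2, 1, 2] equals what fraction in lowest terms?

Using pₖ = aₖpₖ₋₁ + pₖ₋₂ and qₖ = aₖqₖ₋₁ + qₖ₋₂:
  k=0: a=24, p=24, q=1
  k=1: a=10, p=241, q=10
  k=2: a=15, p=3639, q=151
  k=3: a=2, p=7519, q=312
  k=4: a=1, p=11158, q=463
  k=5: a=2, p=29835, q=1238

29835/1238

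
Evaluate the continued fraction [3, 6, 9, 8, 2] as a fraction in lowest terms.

2996/947

Using pₖ = aₖpₖ₋₁ + pₖ₋₂ and qₖ = aₖqₖ₋₁ + qₖ₋₂:
  k=0: a=3, p=3, q=1
  k=1: a=6, p=19, q=6
  k=2: a=9, p=174, q=55
  k=3: a=8, p=1411, q=446
  k=4: a=2, p=2996, q=947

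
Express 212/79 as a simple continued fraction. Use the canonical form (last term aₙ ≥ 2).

[2; 1, 2, 6, 4]

212 = 2*79 + 54
79 = 1*54 + 25
54 = 2*25 + 4
25 = 6*4 + 1
4 = 4*1 + 0  (stop)
So 212/79 = [2; 1, 2, 6, 4].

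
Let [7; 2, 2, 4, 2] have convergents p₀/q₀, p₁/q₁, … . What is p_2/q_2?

Using pₖ = aₖpₖ₋₁ + pₖ₋₂, qₖ = aₖqₖ₋₁ + qₖ₋₂ (with p₋₁=1, p₋₂=0, q₋₁=0, q₋₂=1):
  k=0: a=7, p=7, q=1
  k=1: a=2, p=15, q=2
  k=2: a=2, p=37, q=5

37/5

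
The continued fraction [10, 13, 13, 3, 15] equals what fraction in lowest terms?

80763/8015

Using pₖ = aₖpₖ₋₁ + pₖ₋₂ and qₖ = aₖqₖ₋₁ + qₖ₋₂:
  k=0: a=10, p=10, q=1
  k=1: a=13, p=131, q=13
  k=2: a=13, p=1713, q=170
  k=3: a=3, p=5270, q=523
  k=4: a=15, p=80763, q=8015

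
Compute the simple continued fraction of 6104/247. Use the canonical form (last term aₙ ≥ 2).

[24; 1, 2, 2, 11, 3]

6104 = 24*247 + 176
247 = 1*176 + 71
176 = 2*71 + 34
71 = 2*34 + 3
34 = 11*3 + 1
3 = 3*1 + 0  (stop)
So 6104/247 = [24; 1, 2, 2, 11, 3].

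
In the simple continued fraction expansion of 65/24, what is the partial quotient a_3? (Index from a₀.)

65 = 2·24 + 17   →  a_0 = 2
24 = 1·17 + 7   →  a_1 = 1
17 = 2·7 + 3   →  a_2 = 2
7 = 2·3 + 1   →  a_3 = 2

2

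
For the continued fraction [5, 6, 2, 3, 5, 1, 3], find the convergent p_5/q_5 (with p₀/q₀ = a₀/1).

1459/283

Using pₖ = aₖpₖ₋₁ + pₖ₋₂, qₖ = aₖqₖ₋₁ + qₖ₋₂ (with p₋₁=1, p₋₂=0, q₋₁=0, q₋₂=1):
  k=0: a=5, p=5, q=1
  k=1: a=6, p=31, q=6
  k=2: a=2, p=67, q=13
  k=3: a=3, p=232, q=45
  k=4: a=5, p=1227, q=238
  k=5: a=1, p=1459, q=283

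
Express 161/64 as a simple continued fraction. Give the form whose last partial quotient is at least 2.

[2; 1, 1, 15, 2]

161 = 2*64 + 33
64 = 1*33 + 31
33 = 1*31 + 2
31 = 15*2 + 1
2 = 2*1 + 0  (stop)
So 161/64 = [2; 1, 1, 15, 2].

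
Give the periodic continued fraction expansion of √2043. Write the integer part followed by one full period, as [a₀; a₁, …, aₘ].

a₀ = ⌊√2043⌋ = 45.
With m₀=0, d₀=1 and mₖ₊₁ = dₖaₖ − mₖ, dₖ₊₁ = (n − mₖ₊₁²)/dₖ, aₖ₊₁ = ⌊(a₀+mₖ₊₁)/dₖ₊₁⌋:
  k=1: m=45, d=18, a=5
  k=2: m=45, d=1, a=90
d=1 and a=2a₀=90 at k=2, so the next step gives (m, d) = (45, 18) again — its k=1 value — and the period has length 2.

[45; 5, 90]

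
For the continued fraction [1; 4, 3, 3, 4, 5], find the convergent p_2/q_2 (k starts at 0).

16/13

Using pₖ = aₖpₖ₋₁ + pₖ₋₂, qₖ = aₖqₖ₋₁ + qₖ₋₂ (with p₋₁=1, p₋₂=0, q₋₁=0, q₋₂=1):
  k=0: a=1, p=1, q=1
  k=1: a=4, p=5, q=4
  k=2: a=3, p=16, q=13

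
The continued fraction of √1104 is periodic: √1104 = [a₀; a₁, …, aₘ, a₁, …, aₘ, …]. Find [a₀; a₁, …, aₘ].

a₀ = ⌊√1104⌋ = 33.
With m₀=0, d₀=1 and mₖ₊₁ = dₖaₖ − mₖ, dₖ₊₁ = (n − mₖ₊₁²)/dₖ, aₖ₊₁ = ⌊(a₀+mₖ₊₁)/dₖ₊₁⌋:
  k=1: m=33, d=15, a=4
  k=2: m=27, d=25, a=2
  k=3: m=23, d=23, a=2
  k=4: m=23, d=25, a=2
  k=5: m=27, d=15, a=4
  k=6: m=33, d=1, a=66
d=1 and a=2a₀=66 at k=6, so the next step gives (m, d) = (33, 15) again — its k=1 value — and the period has length 6.

[33; 4, 2, 2, 2, 4, 66]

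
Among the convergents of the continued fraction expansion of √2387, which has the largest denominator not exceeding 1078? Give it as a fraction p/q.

√2387 = [48; 1, 5, 1, 96, …] (period length 4).
Convergents:
  p_0/q_0 = 48/1
  p_1/q_1 = 49/1
  p_2/q_2 = 293/6
  p_3/q_3 = 342/7
  p_4/q_4 = 33125/678
  p_5/q_5 = 33467/685
  p_6/q_6 = 200460/4103
q_5 = 685 ≤ 1078 < 4103 = q_6, so the answer is 33467/685.

33467/685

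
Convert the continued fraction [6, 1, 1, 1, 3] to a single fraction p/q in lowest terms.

73/11

Using pₖ = aₖpₖ₋₁ + pₖ₋₂ and qₖ = aₖqₖ₋₁ + qₖ₋₂:
  k=0: a=6, p=6, q=1
  k=1: a=1, p=7, q=1
  k=2: a=1, p=13, q=2
  k=3: a=1, p=20, q=3
  k=4: a=3, p=73, q=11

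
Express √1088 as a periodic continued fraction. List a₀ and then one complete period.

[32; 1, 64]

a₀ = ⌊√1088⌋ = 32.
With m₀=0, d₀=1 and mₖ₊₁ = dₖaₖ − mₖ, dₖ₊₁ = (n − mₖ₊₁²)/dₖ, aₖ₊₁ = ⌊(a₀+mₖ₊₁)/dₖ₊₁⌋:
  k=1: m=32, d=64, a=1
  k=2: m=32, d=1, a=64
d=1 and a=2a₀=64 at k=2, so the next step gives (m, d) = (32, 64) again — its k=1 value — and the period has length 2.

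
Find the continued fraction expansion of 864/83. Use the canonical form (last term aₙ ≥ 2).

[10; 2, 2, 3, 1, 3]

864 = 10×83 + 34
83 = 2×34 + 15
34 = 2×15 + 4
15 = 3×4 + 3
4 = 1×3 + 1
3 = 3×1 + 0  (stop)
So 864/83 = [10; 2, 2, 3, 1, 3].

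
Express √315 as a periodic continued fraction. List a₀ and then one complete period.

a₀ = ⌊√315⌋ = 17.
With m₀=0, d₀=1 and mₖ₊₁ = dₖaₖ − mₖ, dₖ₊₁ = (n − mₖ₊₁²)/dₖ, aₖ₊₁ = ⌊(a₀+mₖ₊₁)/dₖ₊₁⌋:
  k=1: m=17, d=26, a=1
  k=2: m=9, d=9, a=2
  k=3: m=9, d=26, a=1
  k=4: m=17, d=1, a=34
d=1 and a=2a₀=34 at k=4, so the next step gives (m, d) = (17, 26) again — its k=1 value — and the period has length 4.

[17; 1, 2, 1, 34]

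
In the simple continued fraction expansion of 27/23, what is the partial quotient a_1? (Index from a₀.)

27 = 1·23 + 4   →  a_0 = 1
23 = 5·4 + 3   →  a_1 = 5

5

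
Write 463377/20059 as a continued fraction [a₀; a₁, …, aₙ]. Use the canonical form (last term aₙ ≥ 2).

463377 = 23×20059 + 2020
20059 = 9×2020 + 1879
2020 = 1×1879 + 141
1879 = 13×141 + 46
141 = 3×46 + 3
46 = 15×3 + 1
3 = 3×1 + 0  (stop)
So 463377/20059 = [23; 9, 1, 13, 3, 15, 3].

[23; 9, 1, 13, 3, 15, 3]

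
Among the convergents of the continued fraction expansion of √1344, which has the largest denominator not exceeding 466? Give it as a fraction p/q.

6049/165

√1344 = [36; 1, 1, 1, 17, 1, 1, 1, 72, …] (period length 8).
Convergents:
  p_0/q_0 = 36/1
  p_1/q_1 = 37/1
  p_2/q_2 = 73/2
  p_3/q_3 = 110/3
  p_4/q_4 = 1943/53
  p_5/q_5 = 2053/56
  p_6/q_6 = 3996/109
  p_7/q_7 = 6049/165
  p_8/q_8 = 439524/11989
q_7 = 165 ≤ 466 < 11989 = q_8, so the answer is 6049/165.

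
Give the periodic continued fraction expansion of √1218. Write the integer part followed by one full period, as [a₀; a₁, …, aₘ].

[34; 1, 8, 1, 68]

a₀ = ⌊√1218⌋ = 34.
With m₀=0, d₀=1 and mₖ₊₁ = dₖaₖ − mₖ, dₖ₊₁ = (n − mₖ₊₁²)/dₖ, aₖ₊₁ = ⌊(a₀+mₖ₊₁)/dₖ₊₁⌋:
  k=1: m=34, d=62, a=1
  k=2: m=28, d=7, a=8
  k=3: m=28, d=62, a=1
  k=4: m=34, d=1, a=68
d=1 and a=2a₀=68 at k=4, so the next step gives (m, d) = (34, 62) again — its k=1 value — and the period has length 4.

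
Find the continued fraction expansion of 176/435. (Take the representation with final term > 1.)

176 = 0×435 + 176
435 = 2×176 + 83
176 = 2×83 + 10
83 = 8×10 + 3
10 = 3×3 + 1
3 = 3×1 + 0  (stop)
So 176/435 = [0; 2, 2, 8, 3, 3].

[0; 2, 2, 8, 3, 3]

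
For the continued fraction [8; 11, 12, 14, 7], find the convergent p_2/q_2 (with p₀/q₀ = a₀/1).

Using pₖ = aₖpₖ₋₁ + pₖ₋₂, qₖ = aₖqₖ₋₁ + qₖ₋₂ (with p₋₁=1, p₋₂=0, q₋₁=0, q₋₂=1):
  k=0: a=8, p=8, q=1
  k=1: a=11, p=89, q=11
  k=2: a=12, p=1076, q=133

1076/133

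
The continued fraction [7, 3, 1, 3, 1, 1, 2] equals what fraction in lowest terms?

632/87

Using pₖ = aₖpₖ₋₁ + pₖ₋₂ and qₖ = aₖqₖ₋₁ + qₖ₋₂:
  k=0: a=7, p=7, q=1
  k=1: a=3, p=22, q=3
  k=2: a=1, p=29, q=4
  k=3: a=3, p=109, q=15
  k=4: a=1, p=138, q=19
  k=5: a=1, p=247, q=34
  k=6: a=2, p=632, q=87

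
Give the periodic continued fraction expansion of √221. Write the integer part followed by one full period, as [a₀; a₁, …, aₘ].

[14; 1, 6, 2, 6, 1, 28]

a₀ = ⌊√221⌋ = 14.
With m₀=0, d₀=1 and mₖ₊₁ = dₖaₖ − mₖ, dₖ₊₁ = (n − mₖ₊₁²)/dₖ, aₖ₊₁ = ⌊(a₀+mₖ₊₁)/dₖ₊₁⌋:
  k=1: m=14, d=25, a=1
  k=2: m=11, d=4, a=6
  k=3: m=13, d=13, a=2
  k=4: m=13, d=4, a=6
  k=5: m=11, d=25, a=1
  k=6: m=14, d=1, a=28
d=1 and a=2a₀=28 at k=6, so the next step gives (m, d) = (14, 25) again — its k=1 value — and the period has length 6.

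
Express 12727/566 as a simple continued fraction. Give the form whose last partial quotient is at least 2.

12727 = 22·566 + 275
566 = 2·275 + 16
275 = 17·16 + 3
16 = 5·3 + 1
3 = 3·1 + 0  (stop)
So 12727/566 = [22; 2, 17, 5, 3].

[22; 2, 17, 5, 3]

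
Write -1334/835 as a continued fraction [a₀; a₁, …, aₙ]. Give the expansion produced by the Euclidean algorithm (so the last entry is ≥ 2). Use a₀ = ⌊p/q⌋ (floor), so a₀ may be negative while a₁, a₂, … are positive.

-1334 = -2*835 + 336
835 = 2*336 + 163
336 = 2*163 + 10
163 = 16*10 + 3
10 = 3*3 + 1
3 = 3*1 + 0  (stop)
So -1334/835 = [-2; 2, 2, 16, 3, 3].

[-2; 2, 2, 16, 3, 3]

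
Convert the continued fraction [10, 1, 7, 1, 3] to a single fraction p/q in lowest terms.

Using pₖ = aₖpₖ₋₁ + pₖ₋₂ and qₖ = aₖqₖ₋₁ + qₖ₋₂:
  k=0: a=10, p=10, q=1
  k=1: a=1, p=11, q=1
  k=2: a=7, p=87, q=8
  k=3: a=1, p=98, q=9
  k=4: a=3, p=381, q=35

381/35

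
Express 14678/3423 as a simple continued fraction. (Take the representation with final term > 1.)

14678 = 4*3423 + 986
3423 = 3*986 + 465
986 = 2*465 + 56
465 = 8*56 + 17
56 = 3*17 + 5
17 = 3*5 + 2
5 = 2*2 + 1
2 = 2*1 + 0  (stop)
So 14678/3423 = [4; 3, 2, 8, 3, 3, 2, 2].

[4; 3, 2, 8, 3, 3, 2, 2]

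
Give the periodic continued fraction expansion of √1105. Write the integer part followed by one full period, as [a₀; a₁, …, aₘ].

a₀ = ⌊√1105⌋ = 33.
With m₀=0, d₀=1 and mₖ₊₁ = dₖaₖ − mₖ, dₖ₊₁ = (n − mₖ₊₁²)/dₖ, aₖ₊₁ = ⌊(a₀+mₖ₊₁)/dₖ₊₁⌋:
  k=1: m=33, d=16, a=4
  k=2: m=31, d=9, a=7
  k=3: m=32, d=9, a=7
  k=4: m=31, d=16, a=4
  k=5: m=33, d=1, a=66
d=1 and a=2a₀=66 at k=5, so the next step gives (m, d) = (33, 16) again — its k=1 value — and the period has length 5.

[33; 4, 7, 7, 4, 66]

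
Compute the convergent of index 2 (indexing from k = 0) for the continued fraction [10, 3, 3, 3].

103/10

Using pₖ = aₖpₖ₋₁ + pₖ₋₂, qₖ = aₖqₖ₋₁ + qₖ₋₂ (with p₋₁=1, p₋₂=0, q₋₁=0, q₋₂=1):
  k=0: a=10, p=10, q=1
  k=1: a=3, p=31, q=3
  k=2: a=3, p=103, q=10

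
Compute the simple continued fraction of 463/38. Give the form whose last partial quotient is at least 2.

463 = 12*38 + 7
38 = 5*7 + 3
7 = 2*3 + 1
3 = 3*1 + 0  (stop)
So 463/38 = [12; 5, 2, 3].

[12; 5, 2, 3]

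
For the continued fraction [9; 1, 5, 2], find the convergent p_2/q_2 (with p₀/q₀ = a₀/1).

59/6

Using pₖ = aₖpₖ₋₁ + pₖ₋₂, qₖ = aₖqₖ₋₁ + qₖ₋₂ (with p₋₁=1, p₋₂=0, q₋₁=0, q₋₂=1):
  k=0: a=9, p=9, q=1
  k=1: a=1, p=10, q=1
  k=2: a=5, p=59, q=6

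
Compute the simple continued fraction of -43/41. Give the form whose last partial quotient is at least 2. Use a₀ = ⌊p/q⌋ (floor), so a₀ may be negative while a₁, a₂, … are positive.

[-2; 1, 19, 2]

-43 = -2·41 + 39
41 = 1·39 + 2
39 = 19·2 + 1
2 = 2·1 + 0  (stop)
So -43/41 = [-2; 1, 19, 2].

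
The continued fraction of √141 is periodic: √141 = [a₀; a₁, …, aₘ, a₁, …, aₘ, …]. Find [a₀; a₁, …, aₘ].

[11; 1, 6, 1, 22]

a₀ = ⌊√141⌋ = 11.
With m₀=0, d₀=1 and mₖ₊₁ = dₖaₖ − mₖ, dₖ₊₁ = (n − mₖ₊₁²)/dₖ, aₖ₊₁ = ⌊(a₀+mₖ₊₁)/dₖ₊₁⌋:
  k=1: m=11, d=20, a=1
  k=2: m=9, d=3, a=6
  k=3: m=9, d=20, a=1
  k=4: m=11, d=1, a=22
d=1 and a=2a₀=22 at k=4, so the next step gives (m, d) = (11, 20) again — its k=1 value — and the period has length 4.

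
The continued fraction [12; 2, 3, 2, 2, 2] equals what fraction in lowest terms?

1169/94

Using pₖ = aₖpₖ₋₁ + pₖ₋₂ and qₖ = aₖqₖ₋₁ + qₖ₋₂:
  k=0: a=12, p=12, q=1
  k=1: a=2, p=25, q=2
  k=2: a=3, p=87, q=7
  k=3: a=2, p=199, q=16
  k=4: a=2, p=485, q=39
  k=5: a=2, p=1169, q=94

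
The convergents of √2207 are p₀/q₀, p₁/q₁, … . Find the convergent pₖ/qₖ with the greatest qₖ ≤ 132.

2208/47

√2207 = [46; 1, 45, 1, 92, …] (period length 4).
Convergents:
  p_0/q_0 = 46/1
  p_1/q_1 = 47/1
  p_2/q_2 = 2161/46
  p_3/q_3 = 2208/47
  p_4/q_4 = 205297/4370
q_3 = 47 ≤ 132 < 4370 = q_4, so the answer is 2208/47.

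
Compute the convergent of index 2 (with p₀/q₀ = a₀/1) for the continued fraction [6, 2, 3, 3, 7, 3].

45/7

Using pₖ = aₖpₖ₋₁ + pₖ₋₂, qₖ = aₖqₖ₋₁ + qₖ₋₂ (with p₋₁=1, p₋₂=0, q₋₁=0, q₋₂=1):
  k=0: a=6, p=6, q=1
  k=1: a=2, p=13, q=2
  k=2: a=3, p=45, q=7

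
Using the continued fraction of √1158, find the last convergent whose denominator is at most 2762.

78710/2313

√1158 = [34; 34, 68, …] (period length 2).
Convergents:
  p_0/q_0 = 34/1
  p_1/q_1 = 1157/34
  p_2/q_2 = 78710/2313
  p_3/q_3 = 2677297/78676
q_2 = 2313 ≤ 2762 < 78676 = q_3, so the answer is 78710/2313.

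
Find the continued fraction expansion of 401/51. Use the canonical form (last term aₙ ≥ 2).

401 = 7*51 + 44
51 = 1*44 + 7
44 = 6*7 + 2
7 = 3*2 + 1
2 = 2*1 + 0  (stop)
So 401/51 = [7; 1, 6, 3, 2].

[7; 1, 6, 3, 2]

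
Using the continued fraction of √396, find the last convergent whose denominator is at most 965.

√396 = [19; 1, 8, 1, 38, …] (period length 4).
Convergents:
  p_0/q_0 = 19/1
  p_1/q_1 = 20/1
  p_2/q_2 = 179/9
  p_3/q_3 = 199/10
  p_4/q_4 = 7741/389
  p_5/q_5 = 7940/399
  p_6/q_6 = 71261/3581
q_5 = 399 ≤ 965 < 3581 = q_6, so the answer is 7940/399.

7940/399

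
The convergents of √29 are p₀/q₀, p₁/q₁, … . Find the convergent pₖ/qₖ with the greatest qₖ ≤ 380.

1524/283

√29 = [5; 2, 1, 1, 2, 10, …] (period length 5).
Convergents:
  p_0/q_0 = 5/1
  p_1/q_1 = 11/2
  p_2/q_2 = 16/3
  p_3/q_3 = 27/5
  p_4/q_4 = 70/13
  p_5/q_5 = 727/135
  p_6/q_6 = 1524/283
  p_7/q_7 = 2251/418
q_6 = 283 ≤ 380 < 418 = q_7, so the answer is 1524/283.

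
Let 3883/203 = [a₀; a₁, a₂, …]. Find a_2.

1

3883 = 19·203 + 26   →  a_0 = 19
203 = 7·26 + 21   →  a_1 = 7
26 = 1·21 + 5   →  a_2 = 1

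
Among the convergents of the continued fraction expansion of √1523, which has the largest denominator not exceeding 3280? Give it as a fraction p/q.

118755/3043

√1523 = [39; 39, 78, …] (period length 2).
Convergents:
  p_0/q_0 = 39/1
  p_1/q_1 = 1522/39
  p_2/q_2 = 118755/3043
  p_3/q_3 = 4632967/118716
q_2 = 3043 ≤ 3280 < 118716 = q_3, so the answer is 118755/3043.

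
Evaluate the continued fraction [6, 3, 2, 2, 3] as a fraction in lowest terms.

Fold from the inside: start with 3/1.
  2 + 1/3 = 7/3
  2 + 3/7 = 17/7
  3 + 7/17 = 58/17
  6 + 17/58 = 365/58

365/58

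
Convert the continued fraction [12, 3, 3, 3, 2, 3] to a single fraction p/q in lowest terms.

Using pₖ = aₖpₖ₋₁ + pₖ₋₂ and qₖ = aₖqₖ₋₁ + qₖ₋₂:
  k=0: a=12, p=12, q=1
  k=1: a=3, p=37, q=3
  k=2: a=3, p=123, q=10
  k=3: a=3, p=406, q=33
  k=4: a=2, p=935, q=76
  k=5: a=3, p=3211, q=261

3211/261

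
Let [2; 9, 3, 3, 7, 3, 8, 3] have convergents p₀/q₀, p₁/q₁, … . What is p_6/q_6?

Using pₖ = aₖpₖ₋₁ + pₖ₋₂, qₖ = aₖqₖ₋₁ + qₖ₋₂ (with p₋₁=1, p₋₂=0, q₋₁=0, q₋₂=1):
  k=0: a=2, p=2, q=1
  k=1: a=9, p=19, q=9
  k=2: a=3, p=59, q=28
  k=3: a=3, p=196, q=93
  k=4: a=7, p=1431, q=679
  k=5: a=3, p=4489, q=2130
  k=6: a=8, p=37343, q=17719

37343/17719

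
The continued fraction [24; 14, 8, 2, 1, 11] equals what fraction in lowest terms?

99244/4123

Using pₖ = aₖpₖ₋₁ + pₖ₋₂ and qₖ = aₖqₖ₋₁ + qₖ₋₂:
  k=0: a=24, p=24, q=1
  k=1: a=14, p=337, q=14
  k=2: a=8, p=2720, q=113
  k=3: a=2, p=5777, q=240
  k=4: a=1, p=8497, q=353
  k=5: a=11, p=99244, q=4123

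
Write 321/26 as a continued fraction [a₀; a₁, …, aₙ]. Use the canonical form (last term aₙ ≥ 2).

321 = 12*26 + 9
26 = 2*9 + 8
9 = 1*8 + 1
8 = 8*1 + 0  (stop)
So 321/26 = [12; 2, 1, 8].

[12; 2, 1, 8]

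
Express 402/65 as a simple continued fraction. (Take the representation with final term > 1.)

[6; 5, 2, 2, 2]

402 = 6×65 + 12
65 = 5×12 + 5
12 = 2×5 + 2
5 = 2×2 + 1
2 = 2×1 + 0  (stop)
So 402/65 = [6; 5, 2, 2, 2].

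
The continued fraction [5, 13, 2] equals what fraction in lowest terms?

Using pₖ = aₖpₖ₋₁ + pₖ₋₂ and qₖ = aₖqₖ₋₁ + qₖ₋₂:
  k=0: a=5, p=5, q=1
  k=1: a=13, p=66, q=13
  k=2: a=2, p=137, q=27

137/27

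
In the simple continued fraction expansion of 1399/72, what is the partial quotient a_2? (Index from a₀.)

3

1399 = 19·72 + 31   →  a_0 = 19
72 = 2·31 + 10   →  a_1 = 2
31 = 3·10 + 1   →  a_2 = 3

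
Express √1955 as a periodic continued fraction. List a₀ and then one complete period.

a₀ = ⌊√1955⌋ = 44.
With m₀=0, d₀=1 and mₖ₊₁ = dₖaₖ − mₖ, dₖ₊₁ = (n − mₖ₊₁²)/dₖ, aₖ₊₁ = ⌊(a₀+mₖ₊₁)/dₖ₊₁⌋:
  k=1: m=44, d=19, a=4
  k=2: m=32, d=49, a=1
  k=3: m=17, d=34, a=1
  k=4: m=17, d=49, a=1
  k=5: m=32, d=19, a=4
  k=6: m=44, d=1, a=88
d=1 and a=2a₀=88 at k=6, so the next step gives (m, d) = (44, 19) again — its k=1 value — and the period has length 6.

[44; 4, 1, 1, 1, 4, 88]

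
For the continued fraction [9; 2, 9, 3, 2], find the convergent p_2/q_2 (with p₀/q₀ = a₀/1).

180/19

Using pₖ = aₖpₖ₋₁ + pₖ₋₂, qₖ = aₖqₖ₋₁ + qₖ₋₂ (with p₋₁=1, p₋₂=0, q₋₁=0, q₋₂=1):
  k=0: a=9, p=9, q=1
  k=1: a=2, p=19, q=2
  k=2: a=9, p=180, q=19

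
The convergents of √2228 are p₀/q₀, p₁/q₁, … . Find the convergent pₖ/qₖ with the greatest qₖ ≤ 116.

5381/114

√2228 = [47; 4, 1, 22, 1, 4, 94, …] (period length 6).
Convergents:
  p_0/q_0 = 47/1
  p_1/q_1 = 189/4
  p_2/q_2 = 236/5
  p_3/q_3 = 5381/114
  p_4/q_4 = 5617/119
q_3 = 114 ≤ 116 < 119 = q_4, so the answer is 5381/114.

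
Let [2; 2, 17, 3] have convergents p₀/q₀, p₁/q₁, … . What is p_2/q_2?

87/35

Using pₖ = aₖpₖ₋₁ + pₖ₋₂, qₖ = aₖqₖ₋₁ + qₖ₋₂ (with p₋₁=1, p₋₂=0, q₋₁=0, q₋₂=1):
  k=0: a=2, p=2, q=1
  k=1: a=2, p=5, q=2
  k=2: a=17, p=87, q=35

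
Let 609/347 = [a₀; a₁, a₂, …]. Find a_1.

1

609 = 1·347 + 262   →  a_0 = 1
347 = 1·262 + 85   →  a_1 = 1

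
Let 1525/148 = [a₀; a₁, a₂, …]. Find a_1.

3

1525 = 10·148 + 45   →  a_0 = 10
148 = 3·45 + 13   →  a_1 = 3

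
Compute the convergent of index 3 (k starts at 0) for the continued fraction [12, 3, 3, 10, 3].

1267/103

Using pₖ = aₖpₖ₋₁ + pₖ₋₂, qₖ = aₖqₖ₋₁ + qₖ₋₂ (with p₋₁=1, p₋₂=0, q₋₁=0, q₋₂=1):
  k=0: a=12, p=12, q=1
  k=1: a=3, p=37, q=3
  k=2: a=3, p=123, q=10
  k=3: a=10, p=1267, q=103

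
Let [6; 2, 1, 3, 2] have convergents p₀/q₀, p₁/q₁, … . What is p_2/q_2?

19/3

Using pₖ = aₖpₖ₋₁ + pₖ₋₂, qₖ = aₖqₖ₋₁ + qₖ₋₂ (with p₋₁=1, p₋₂=0, q₋₁=0, q₋₂=1):
  k=0: a=6, p=6, q=1
  k=1: a=2, p=13, q=2
  k=2: a=1, p=19, q=3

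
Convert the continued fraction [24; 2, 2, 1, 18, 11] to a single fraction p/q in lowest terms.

Using pₖ = aₖpₖ₋₁ + pₖ₋₂ and qₖ = aₖqₖ₋₁ + qₖ₋₂:
  k=0: a=24, p=24, q=1
  k=1: a=2, p=49, q=2
  k=2: a=2, p=122, q=5
  k=3: a=1, p=171, q=7
  k=4: a=18, p=3200, q=131
  k=5: a=11, p=35371, q=1448

35371/1448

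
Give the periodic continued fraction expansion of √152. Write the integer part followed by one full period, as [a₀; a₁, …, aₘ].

a₀ = ⌊√152⌋ = 12.
With m₀=0, d₀=1 and mₖ₊₁ = dₖaₖ − mₖ, dₖ₊₁ = (n − mₖ₊₁²)/dₖ, aₖ₊₁ = ⌊(a₀+mₖ₊₁)/dₖ₊₁⌋:
  k=1: m=12, d=8, a=3
  k=2: m=12, d=1, a=24
d=1 and a=2a₀=24 at k=2, so the next step gives (m, d) = (12, 8) again — its k=1 value — and the period has length 2.

[12; 3, 24]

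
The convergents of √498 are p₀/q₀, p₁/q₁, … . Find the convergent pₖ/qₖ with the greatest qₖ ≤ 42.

424/19

√498 = [22; 3, 6, 22, 6, 3, 44, …] (period length 6).
Convergents:
  p_0/q_0 = 22/1
  p_1/q_1 = 67/3
  p_2/q_2 = 424/19
  p_3/q_3 = 9395/421
q_2 = 19 ≤ 42 < 421 = q_3, so the answer is 424/19.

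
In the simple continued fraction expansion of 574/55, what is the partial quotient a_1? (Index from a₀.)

574 = 10·55 + 24   →  a_0 = 10
55 = 2·24 + 7   →  a_1 = 2

2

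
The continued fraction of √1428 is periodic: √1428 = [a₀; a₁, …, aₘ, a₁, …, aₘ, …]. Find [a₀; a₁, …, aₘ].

a₀ = ⌊√1428⌋ = 37.
With m₀=0, d₀=1 and mₖ₊₁ = dₖaₖ − mₖ, dₖ₊₁ = (n − mₖ₊₁²)/dₖ, aₖ₊₁ = ⌊(a₀+mₖ₊₁)/dₖ₊₁⌋:
  k=1: m=37, d=59, a=1
  k=2: m=22, d=16, a=3
  k=3: m=26, d=47, a=1
  k=4: m=21, d=21, a=2
  k=5: m=21, d=47, a=1
  k=6: m=26, d=16, a=3
  k=7: m=22, d=59, a=1
  k=8: m=37, d=1, a=74
d=1 and a=2a₀=74 at k=8, so the next step gives (m, d) = (37, 59) again — its k=1 value — and the period has length 8.

[37; 1, 3, 1, 2, 1, 3, 1, 74]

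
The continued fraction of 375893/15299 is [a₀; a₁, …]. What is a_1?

375893 = 24·15299 + 8717   →  a_0 = 24
15299 = 1·8717 + 6582   →  a_1 = 1

1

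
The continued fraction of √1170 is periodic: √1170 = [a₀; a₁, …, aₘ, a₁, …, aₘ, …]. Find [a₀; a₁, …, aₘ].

[34; 4, 1, 6, 1, 4, 68]

a₀ = ⌊√1170⌋ = 34.
With m₀=0, d₀=1 and mₖ₊₁ = dₖaₖ − mₖ, dₖ₊₁ = (n − mₖ₊₁²)/dₖ, aₖ₊₁ = ⌊(a₀+mₖ₊₁)/dₖ₊₁⌋:
  k=1: m=34, d=14, a=4
  k=2: m=22, d=49, a=1
  k=3: m=27, d=9, a=6
  k=4: m=27, d=49, a=1
  k=5: m=22, d=14, a=4
  k=6: m=34, d=1, a=68
d=1 and a=2a₀=68 at k=6, so the next step gives (m, d) = (34, 14) again — its k=1 value — and the period has length 6.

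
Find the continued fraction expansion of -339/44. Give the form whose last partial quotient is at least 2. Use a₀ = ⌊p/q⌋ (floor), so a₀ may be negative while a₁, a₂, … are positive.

-339 = -8*44 + 13
44 = 3*13 + 5
13 = 2*5 + 3
5 = 1*3 + 2
3 = 1*2 + 1
2 = 2*1 + 0  (stop)
So -339/44 = [-8; 3, 2, 1, 1, 2].

[-8; 3, 2, 1, 1, 2]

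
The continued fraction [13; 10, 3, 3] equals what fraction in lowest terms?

Using pₖ = aₖpₖ₋₁ + pₖ₋₂ and qₖ = aₖqₖ₋₁ + qₖ₋₂:
  k=0: a=13, p=13, q=1
  k=1: a=10, p=131, q=10
  k=2: a=3, p=406, q=31
  k=3: a=3, p=1349, q=103

1349/103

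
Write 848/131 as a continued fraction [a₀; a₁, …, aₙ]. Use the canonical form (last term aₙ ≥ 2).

848 = 6·131 + 62
131 = 2·62 + 7
62 = 8·7 + 6
7 = 1·6 + 1
6 = 6·1 + 0  (stop)
So 848/131 = [6; 2, 8, 1, 6].

[6; 2, 8, 1, 6]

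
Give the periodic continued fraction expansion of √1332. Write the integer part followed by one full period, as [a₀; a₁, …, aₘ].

a₀ = ⌊√1332⌋ = 36.

[36; 2, 72]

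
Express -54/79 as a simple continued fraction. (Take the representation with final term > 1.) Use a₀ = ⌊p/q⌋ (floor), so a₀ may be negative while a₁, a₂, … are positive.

[-1; 3, 6, 4]

-54 = -1*79 + 25
79 = 3*25 + 4
25 = 6*4 + 1
4 = 4*1 + 0  (stop)
So -54/79 = [-1; 3, 6, 4].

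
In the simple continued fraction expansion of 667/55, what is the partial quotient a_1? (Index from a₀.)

667 = 12·55 + 7   →  a_0 = 12
55 = 7·7 + 6   →  a_1 = 7

7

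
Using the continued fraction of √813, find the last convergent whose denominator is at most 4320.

√813 = [28; 1, 1, 18, 1, 1, 56, …] (period length 6).
Convergents:
  p_0/q_0 = 28/1
  p_1/q_1 = 29/1
  p_2/q_2 = 57/2
  p_3/q_3 = 1055/37
  p_4/q_4 = 1112/39
  p_5/q_5 = 2167/76
  p_6/q_6 = 122464/4295
  p_7/q_7 = 124631/4371
q_6 = 4295 ≤ 4320 < 4371 = q_7, so the answer is 122464/4295.

122464/4295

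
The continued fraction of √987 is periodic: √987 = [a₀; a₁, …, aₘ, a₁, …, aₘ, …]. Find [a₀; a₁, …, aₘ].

[31; 2, 2, 2, 62]

a₀ = ⌊√987⌋ = 31.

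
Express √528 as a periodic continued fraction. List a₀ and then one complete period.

[22; 1, 44]

a₀ = ⌊√528⌋ = 22.
With m₀=0, d₀=1 and mₖ₊₁ = dₖaₖ − mₖ, dₖ₊₁ = (n − mₖ₊₁²)/dₖ, aₖ₊₁ = ⌊(a₀+mₖ₊₁)/dₖ₊₁⌋:
  k=1: m=22, d=44, a=1
  k=2: m=22, d=1, a=44
d=1 and a=2a₀=44 at k=2, so the next step gives (m, d) = (22, 44) again — its k=1 value — and the period has length 2.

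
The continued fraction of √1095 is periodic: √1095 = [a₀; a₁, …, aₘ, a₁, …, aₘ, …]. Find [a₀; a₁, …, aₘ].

a₀ = ⌊√1095⌋ = 33.
With m₀=0, d₀=1 and mₖ₊₁ = dₖaₖ − mₖ, dₖ₊₁ = (n − mₖ₊₁²)/dₖ, aₖ₊₁ = ⌊(a₀+mₖ₊₁)/dₖ₊₁⌋:
  k=1: m=33, d=6, a=11
  k=2: m=33, d=1, a=66
d=1 and a=2a₀=66 at k=2, so the next step gives (m, d) = (33, 6) again — its k=1 value — and the period has length 2.

[33; 11, 66]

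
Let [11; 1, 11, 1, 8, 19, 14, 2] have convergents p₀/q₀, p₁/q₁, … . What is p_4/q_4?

Using pₖ = aₖpₖ₋₁ + pₖ₋₂, qₖ = aₖqₖ₋₁ + qₖ₋₂ (with p₋₁=1, p₋₂=0, q₋₁=0, q₋₂=1):
  k=0: a=11, p=11, q=1
  k=1: a=1, p=12, q=1
  k=2: a=11, p=143, q=12
  k=3: a=1, p=155, q=13
  k=4: a=8, p=1383, q=116

1383/116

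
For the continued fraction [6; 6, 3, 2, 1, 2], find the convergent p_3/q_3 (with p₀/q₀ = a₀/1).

Using pₖ = aₖpₖ₋₁ + pₖ₋₂, qₖ = aₖqₖ₋₁ + qₖ₋₂ (with p₋₁=1, p₋₂=0, q₋₁=0, q₋₂=1):
  k=0: a=6, p=6, q=1
  k=1: a=6, p=37, q=6
  k=2: a=3, p=117, q=19
  k=3: a=2, p=271, q=44

271/44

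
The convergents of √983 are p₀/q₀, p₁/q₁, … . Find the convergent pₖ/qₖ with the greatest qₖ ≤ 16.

√983 = [31; 2, 1, 5, 31, 5, 1, 2, 62, …] (period length 8).
Convergents:
  p_0/q_0 = 31/1
  p_1/q_1 = 63/2
  p_2/q_2 = 94/3
  p_3/q_3 = 533/17
q_2 = 3 ≤ 16 < 17 = q_3, so the answer is 94/3.

94/3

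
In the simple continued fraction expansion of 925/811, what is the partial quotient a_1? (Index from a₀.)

925 = 1·811 + 114   →  a_0 = 1
811 = 7·114 + 13   →  a_1 = 7

7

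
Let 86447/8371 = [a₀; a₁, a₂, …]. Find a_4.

2

86447 = 10·8371 + 2737   →  a_0 = 10
8371 = 3·2737 + 160   →  a_1 = 3
2737 = 17·160 + 17   →  a_2 = 17
160 = 9·17 + 7   →  a_3 = 9
17 = 2·7 + 3   →  a_4 = 2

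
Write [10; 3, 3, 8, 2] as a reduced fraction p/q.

1813/176

Using pₖ = aₖpₖ₋₁ + pₖ₋₂ and qₖ = aₖqₖ₋₁ + qₖ₋₂:
  k=0: a=10, p=10, q=1
  k=1: a=3, p=31, q=3
  k=2: a=3, p=103, q=10
  k=3: a=8, p=855, q=83
  k=4: a=2, p=1813, q=176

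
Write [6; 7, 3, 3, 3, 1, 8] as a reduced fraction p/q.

Using pₖ = aₖpₖ₋₁ + pₖ₋₂ and qₖ = aₖqₖ₋₁ + qₖ₋₂:
  k=0: a=6, p=6, q=1
  k=1: a=7, p=43, q=7
  k=2: a=3, p=135, q=22
  k=3: a=3, p=448, q=73
  k=4: a=3, p=1479, q=241
  k=5: a=1, p=1927, q=314
  k=6: a=8, p=16895, q=2753

16895/2753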